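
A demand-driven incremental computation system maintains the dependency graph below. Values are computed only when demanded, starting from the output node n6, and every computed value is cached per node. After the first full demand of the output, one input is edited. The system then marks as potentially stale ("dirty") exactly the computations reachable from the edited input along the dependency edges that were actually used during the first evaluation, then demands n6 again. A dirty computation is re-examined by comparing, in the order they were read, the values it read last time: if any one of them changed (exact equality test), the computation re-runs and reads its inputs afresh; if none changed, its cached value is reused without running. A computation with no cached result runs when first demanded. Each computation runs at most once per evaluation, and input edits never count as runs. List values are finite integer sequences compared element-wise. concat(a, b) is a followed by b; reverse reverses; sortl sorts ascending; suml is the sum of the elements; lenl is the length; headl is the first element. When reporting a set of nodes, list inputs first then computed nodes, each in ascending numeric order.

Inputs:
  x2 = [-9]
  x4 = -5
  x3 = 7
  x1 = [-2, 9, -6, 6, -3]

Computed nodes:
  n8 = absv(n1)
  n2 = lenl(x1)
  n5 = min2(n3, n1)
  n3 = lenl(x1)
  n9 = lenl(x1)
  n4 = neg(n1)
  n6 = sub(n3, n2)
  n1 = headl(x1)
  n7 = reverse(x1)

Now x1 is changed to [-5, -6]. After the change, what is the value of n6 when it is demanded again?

New value of n6: 0.

First evaluation (everything demanded from the output):
  n2 = lenl([-2, 9, -6, 6, -3]) = 5
  n3 = lenl([-2, 9, -6, 6, -3]) = 5
  n6 = sub(5, 5) = 0

Propagation after the edit:
  n2: runs — x1 [-2, 9, -6, 6, -3]->[-5, -6]; result 2.
  n3: runs — x1 [-2, 9, -6, 6, -3]->[-5, -6]; result 2.
  n6: runs — n3 5->2; n2 5->2; result 0 (same value as before).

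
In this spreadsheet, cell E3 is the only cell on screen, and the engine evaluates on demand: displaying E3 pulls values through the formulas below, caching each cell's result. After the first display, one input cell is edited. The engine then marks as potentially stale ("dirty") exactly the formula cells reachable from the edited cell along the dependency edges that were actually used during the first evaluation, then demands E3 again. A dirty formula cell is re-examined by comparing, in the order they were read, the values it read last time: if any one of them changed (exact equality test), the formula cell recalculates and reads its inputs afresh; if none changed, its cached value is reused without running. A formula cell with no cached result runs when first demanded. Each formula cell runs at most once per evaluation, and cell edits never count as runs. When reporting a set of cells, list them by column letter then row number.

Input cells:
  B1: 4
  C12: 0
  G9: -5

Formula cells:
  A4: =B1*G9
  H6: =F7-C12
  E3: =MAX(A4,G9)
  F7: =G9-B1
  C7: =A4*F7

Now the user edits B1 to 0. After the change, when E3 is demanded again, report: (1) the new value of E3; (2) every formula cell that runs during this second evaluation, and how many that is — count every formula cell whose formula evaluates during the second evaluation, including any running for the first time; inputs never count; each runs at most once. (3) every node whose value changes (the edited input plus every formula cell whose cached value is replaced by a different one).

Initial pass — values computed on the first demand:
  A4 = 4 * -5 = -20
  E3 = MAX(-20, -5) = -5

Second demand — change propagation:
  A4: re-runs because B1 4->0; new result 0.
  E3: re-runs because A4 -20->0; new result 0.

E3 now evaluates to 0.
Run set: A4, E3 (2 run).
Changed values: A4, B1, E3.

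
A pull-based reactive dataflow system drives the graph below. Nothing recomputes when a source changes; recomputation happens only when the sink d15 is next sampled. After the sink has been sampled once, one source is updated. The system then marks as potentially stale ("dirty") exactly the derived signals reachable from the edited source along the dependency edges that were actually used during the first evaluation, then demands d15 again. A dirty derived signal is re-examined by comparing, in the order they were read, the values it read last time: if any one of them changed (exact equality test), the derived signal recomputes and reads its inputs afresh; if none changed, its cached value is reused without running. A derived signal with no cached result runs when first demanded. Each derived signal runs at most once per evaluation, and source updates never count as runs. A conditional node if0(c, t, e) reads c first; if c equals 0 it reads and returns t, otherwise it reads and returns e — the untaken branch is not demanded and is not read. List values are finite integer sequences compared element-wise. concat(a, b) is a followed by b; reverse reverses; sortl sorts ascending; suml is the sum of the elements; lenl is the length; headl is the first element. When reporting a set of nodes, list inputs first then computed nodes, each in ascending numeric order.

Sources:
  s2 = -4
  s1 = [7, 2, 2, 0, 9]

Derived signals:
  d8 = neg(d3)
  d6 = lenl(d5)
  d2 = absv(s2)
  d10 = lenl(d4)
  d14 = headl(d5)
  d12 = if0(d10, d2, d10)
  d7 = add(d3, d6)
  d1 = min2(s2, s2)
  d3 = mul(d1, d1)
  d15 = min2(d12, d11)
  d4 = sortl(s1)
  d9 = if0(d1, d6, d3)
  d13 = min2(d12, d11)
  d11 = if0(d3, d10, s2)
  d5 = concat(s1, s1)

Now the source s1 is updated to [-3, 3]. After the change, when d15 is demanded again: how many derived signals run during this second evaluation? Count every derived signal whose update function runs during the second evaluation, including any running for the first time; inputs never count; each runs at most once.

Derived signals that run: d4, d10, d12, d15 — 4 in total.

First evaluation (everything demanded from the output):
  d1 = min2(-4, -4) = -4
  d3 = mul(-4, -4) = 16
  d4 = sortl([7, 2, 2, 0, 9]) = [0, 2, 2, 7, 9]
  d10 = lenl([0, 2, 2, 7, 9]) = 5
  d11 = if0(d3=16 -> else branch s2) = -4
  d12 = if0(d10=5 -> else branch d10) = 5
  d15 = min2(5, -4) = -4

Propagation after the edit:
  d4: runs — s1 [7, 2, 2, 0, 9]->[-3, 3]; result [-3, 3].
  d10: runs — d4 [0, 2, 2, 7, 9]->[-3, 3]; result 2.
  d12: runs — d10 5->2; d10 5->2; result 2.
  d15: runs — d12 5->2; result -4 (same value as before).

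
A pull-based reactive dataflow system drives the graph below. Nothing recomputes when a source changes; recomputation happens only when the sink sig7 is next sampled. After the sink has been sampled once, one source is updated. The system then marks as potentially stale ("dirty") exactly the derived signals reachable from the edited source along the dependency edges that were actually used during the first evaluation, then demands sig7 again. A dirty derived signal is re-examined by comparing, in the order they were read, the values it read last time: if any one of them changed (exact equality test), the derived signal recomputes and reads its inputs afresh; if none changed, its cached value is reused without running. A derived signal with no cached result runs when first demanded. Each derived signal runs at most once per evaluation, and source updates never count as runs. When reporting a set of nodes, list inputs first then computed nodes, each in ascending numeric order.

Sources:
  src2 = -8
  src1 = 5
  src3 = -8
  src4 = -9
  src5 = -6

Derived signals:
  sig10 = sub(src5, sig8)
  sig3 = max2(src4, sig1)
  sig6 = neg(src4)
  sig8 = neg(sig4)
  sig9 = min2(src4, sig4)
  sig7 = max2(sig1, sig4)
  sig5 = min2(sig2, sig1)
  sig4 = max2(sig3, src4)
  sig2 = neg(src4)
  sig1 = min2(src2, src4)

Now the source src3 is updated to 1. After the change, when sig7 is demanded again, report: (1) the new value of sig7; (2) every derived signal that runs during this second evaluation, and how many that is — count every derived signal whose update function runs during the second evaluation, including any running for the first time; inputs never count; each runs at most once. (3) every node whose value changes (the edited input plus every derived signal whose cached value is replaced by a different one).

New value of sig7: -9.
Derived signals that run: none — 0 in total.
Values that change: src3.
Key observation: src3 is never demanded by the output, so the edit triggers no recomputation at all.

First evaluation (everything demanded from the output):
  sig1 = min2(-8, -9) = -9
  sig3 = max2(-9, -9) = -9
  sig4 = max2(-9, -9) = -9
  sig7 = max2(-9, -9) = -9

Propagation after the edit:
  src3 feeds no computation that the output demands — nothing is marked dirty and nothing runs.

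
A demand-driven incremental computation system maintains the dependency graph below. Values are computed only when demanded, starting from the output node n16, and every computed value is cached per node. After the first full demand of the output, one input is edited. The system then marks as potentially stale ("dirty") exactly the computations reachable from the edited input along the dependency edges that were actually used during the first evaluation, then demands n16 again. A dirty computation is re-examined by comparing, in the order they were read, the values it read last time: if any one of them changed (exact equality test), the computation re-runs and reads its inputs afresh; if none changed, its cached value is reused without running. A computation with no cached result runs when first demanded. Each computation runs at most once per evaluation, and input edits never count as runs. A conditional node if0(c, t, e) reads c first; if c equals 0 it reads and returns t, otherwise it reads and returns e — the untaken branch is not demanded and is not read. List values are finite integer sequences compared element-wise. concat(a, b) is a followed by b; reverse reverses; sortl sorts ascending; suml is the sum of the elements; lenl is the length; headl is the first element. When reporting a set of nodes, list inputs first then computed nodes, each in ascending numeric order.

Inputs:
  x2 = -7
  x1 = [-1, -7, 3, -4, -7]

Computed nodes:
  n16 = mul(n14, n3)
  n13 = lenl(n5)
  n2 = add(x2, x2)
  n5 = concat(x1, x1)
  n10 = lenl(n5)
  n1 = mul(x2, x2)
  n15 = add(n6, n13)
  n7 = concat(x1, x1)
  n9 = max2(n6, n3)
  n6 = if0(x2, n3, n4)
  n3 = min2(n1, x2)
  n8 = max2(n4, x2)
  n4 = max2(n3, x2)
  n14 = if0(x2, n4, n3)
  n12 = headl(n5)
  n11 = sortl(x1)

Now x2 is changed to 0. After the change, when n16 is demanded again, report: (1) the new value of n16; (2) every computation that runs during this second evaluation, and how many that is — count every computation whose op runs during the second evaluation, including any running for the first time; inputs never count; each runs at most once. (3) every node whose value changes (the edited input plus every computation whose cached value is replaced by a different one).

New value of n16: 0.
Computations that run: n1, n3, n4, n14, n16 — 5 in total.
Values that change: x2, n1, n3, n14, n16.
Key observation: a condition flipped, so demand reaches new nodes — n4 runs for the first time.

First evaluation (everything demanded from the output):
  n1 = mul(-7, -7) = 49
  n3 = min2(49, -7) = -7
  n14 = if0(x2=-7 -> else branch n3) = -7
  n16 = mul(-7, -7) = 49

Propagation after the edit:
  n1: runs — x2 -7->0; x2 -7->0; result 0.
  n3: runs — n1 49->0; x2 -7->0; result 0.
  n4: demanded for the first time — runs, produces 0.
  n14: runs — x2 -7->0; n3 -7->0; result 0.
  n16: runs — n14 -7->0; n3 -7->0; result 0.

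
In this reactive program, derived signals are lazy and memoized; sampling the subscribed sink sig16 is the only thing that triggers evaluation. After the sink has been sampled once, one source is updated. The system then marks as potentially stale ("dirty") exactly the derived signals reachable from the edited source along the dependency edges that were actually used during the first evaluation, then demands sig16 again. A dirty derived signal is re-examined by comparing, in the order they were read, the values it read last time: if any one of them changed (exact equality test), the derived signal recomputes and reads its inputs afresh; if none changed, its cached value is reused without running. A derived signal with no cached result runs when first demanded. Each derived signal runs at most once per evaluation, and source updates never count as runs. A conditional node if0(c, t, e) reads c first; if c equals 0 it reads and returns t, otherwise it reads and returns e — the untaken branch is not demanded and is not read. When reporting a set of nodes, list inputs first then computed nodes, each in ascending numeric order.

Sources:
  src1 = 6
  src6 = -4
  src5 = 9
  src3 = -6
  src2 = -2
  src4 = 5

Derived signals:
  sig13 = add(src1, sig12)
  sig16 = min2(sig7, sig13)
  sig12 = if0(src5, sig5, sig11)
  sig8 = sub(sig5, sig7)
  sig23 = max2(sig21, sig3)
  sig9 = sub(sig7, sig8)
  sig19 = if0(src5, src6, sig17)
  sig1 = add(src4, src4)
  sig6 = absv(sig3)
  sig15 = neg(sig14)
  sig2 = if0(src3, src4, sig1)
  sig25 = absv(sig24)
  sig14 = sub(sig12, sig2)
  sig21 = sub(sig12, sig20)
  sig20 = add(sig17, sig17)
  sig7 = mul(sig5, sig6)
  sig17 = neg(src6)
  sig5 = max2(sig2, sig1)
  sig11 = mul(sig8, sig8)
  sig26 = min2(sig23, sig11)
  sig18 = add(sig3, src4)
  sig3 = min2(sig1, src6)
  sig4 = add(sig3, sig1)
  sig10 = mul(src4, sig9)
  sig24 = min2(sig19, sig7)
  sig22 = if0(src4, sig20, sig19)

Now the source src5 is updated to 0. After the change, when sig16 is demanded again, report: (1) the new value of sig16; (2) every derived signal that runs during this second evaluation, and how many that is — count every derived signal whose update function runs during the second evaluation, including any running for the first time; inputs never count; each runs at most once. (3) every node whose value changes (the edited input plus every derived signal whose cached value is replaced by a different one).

First demand of the output computes:
  sig1 = add(5, 5) = 10
  sig2 = if0(src3=-6 -> else branch sig1) = 10
  sig3 = min2(10, -4) = -4
  sig5 = max2(10, 10) = 10
  sig6 = absv(-4) = 4
  sig7 = mul(10, 4) = 40
  sig8 = sub(10, 40) = -30
  sig11 = mul(-30, -30) = 900
  sig12 = if0(src5=9 -> else branch sig11) = 900
  sig13 = add(6, 900) = 906
  sig16 = min2(40, 906) = 40

After the edit, cleaning proceeds:
  sig12: a read changed (src5 9->0) — executes, giving 10.
  sig13: a read changed (sig12 900->10) — executes, giving 16.
  sig16: a read changed (sig13 906->16) — executes, giving 16.

Demanding sig16 again yields 16.
3 derived signals run: sig12, sig13, sig16.
The nodes whose values change: src5, sig12, sig13, sig16.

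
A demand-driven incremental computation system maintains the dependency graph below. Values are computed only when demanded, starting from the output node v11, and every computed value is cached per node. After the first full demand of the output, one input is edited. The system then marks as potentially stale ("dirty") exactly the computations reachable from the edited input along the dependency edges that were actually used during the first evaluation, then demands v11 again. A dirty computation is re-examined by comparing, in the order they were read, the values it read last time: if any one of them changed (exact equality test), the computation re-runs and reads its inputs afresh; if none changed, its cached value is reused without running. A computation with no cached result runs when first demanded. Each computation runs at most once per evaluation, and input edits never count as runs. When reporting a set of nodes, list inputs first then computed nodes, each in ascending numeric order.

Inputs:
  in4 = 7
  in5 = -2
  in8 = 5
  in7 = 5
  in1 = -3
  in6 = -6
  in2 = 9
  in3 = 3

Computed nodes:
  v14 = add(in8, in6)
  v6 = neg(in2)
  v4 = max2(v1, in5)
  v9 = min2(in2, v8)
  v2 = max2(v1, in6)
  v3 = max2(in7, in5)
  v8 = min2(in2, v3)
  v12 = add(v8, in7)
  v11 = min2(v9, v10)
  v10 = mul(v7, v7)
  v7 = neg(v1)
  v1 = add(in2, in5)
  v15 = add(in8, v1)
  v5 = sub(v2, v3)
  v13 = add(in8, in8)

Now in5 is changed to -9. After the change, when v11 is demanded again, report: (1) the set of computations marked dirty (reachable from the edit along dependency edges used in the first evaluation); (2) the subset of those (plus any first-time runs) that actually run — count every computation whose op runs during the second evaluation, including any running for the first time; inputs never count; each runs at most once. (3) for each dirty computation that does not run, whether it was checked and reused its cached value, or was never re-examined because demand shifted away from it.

Marked dirty: v1, v3, v7, v8, v9, v10, v11.
Computations that run: v1, v3, v7, v10, v11 — 5 in total.
Checked but reused from cache: v8, v9.
Key observation: the cutoff stops propagation at v8 — its inputs' values are unchanged, so it reuses its cache.

First evaluation (everything demanded from the output):
  v1 = add(9, -2) = 7
  v3 = max2(5, -2) = 5
  v7 = neg(7) = -7
  v8 = min2(9, 5) = 5
  v9 = min2(9, 5) = 5
  v10 = mul(-7, -7) = 49
  v11 = min2(5, 49) = 5

Propagation after the edit:
  v1: runs — in5 -2->-9; result 0.
  v3: runs — in5 -2->-9; result 5 (same value as before).
  v7: runs — v1 7->0; result 0.
  v8: checked — values it read are unchanged (in2 unchanged, v3 unchanged); reused cached 5 without running.
  v9: checked — values it read are unchanged (in2 unchanged, v8 unchanged); reused cached 5 without running.
  v10: runs — v7 -7->0; v7 -7->0; result 0.
  v11: runs — v10 49->0; result 0.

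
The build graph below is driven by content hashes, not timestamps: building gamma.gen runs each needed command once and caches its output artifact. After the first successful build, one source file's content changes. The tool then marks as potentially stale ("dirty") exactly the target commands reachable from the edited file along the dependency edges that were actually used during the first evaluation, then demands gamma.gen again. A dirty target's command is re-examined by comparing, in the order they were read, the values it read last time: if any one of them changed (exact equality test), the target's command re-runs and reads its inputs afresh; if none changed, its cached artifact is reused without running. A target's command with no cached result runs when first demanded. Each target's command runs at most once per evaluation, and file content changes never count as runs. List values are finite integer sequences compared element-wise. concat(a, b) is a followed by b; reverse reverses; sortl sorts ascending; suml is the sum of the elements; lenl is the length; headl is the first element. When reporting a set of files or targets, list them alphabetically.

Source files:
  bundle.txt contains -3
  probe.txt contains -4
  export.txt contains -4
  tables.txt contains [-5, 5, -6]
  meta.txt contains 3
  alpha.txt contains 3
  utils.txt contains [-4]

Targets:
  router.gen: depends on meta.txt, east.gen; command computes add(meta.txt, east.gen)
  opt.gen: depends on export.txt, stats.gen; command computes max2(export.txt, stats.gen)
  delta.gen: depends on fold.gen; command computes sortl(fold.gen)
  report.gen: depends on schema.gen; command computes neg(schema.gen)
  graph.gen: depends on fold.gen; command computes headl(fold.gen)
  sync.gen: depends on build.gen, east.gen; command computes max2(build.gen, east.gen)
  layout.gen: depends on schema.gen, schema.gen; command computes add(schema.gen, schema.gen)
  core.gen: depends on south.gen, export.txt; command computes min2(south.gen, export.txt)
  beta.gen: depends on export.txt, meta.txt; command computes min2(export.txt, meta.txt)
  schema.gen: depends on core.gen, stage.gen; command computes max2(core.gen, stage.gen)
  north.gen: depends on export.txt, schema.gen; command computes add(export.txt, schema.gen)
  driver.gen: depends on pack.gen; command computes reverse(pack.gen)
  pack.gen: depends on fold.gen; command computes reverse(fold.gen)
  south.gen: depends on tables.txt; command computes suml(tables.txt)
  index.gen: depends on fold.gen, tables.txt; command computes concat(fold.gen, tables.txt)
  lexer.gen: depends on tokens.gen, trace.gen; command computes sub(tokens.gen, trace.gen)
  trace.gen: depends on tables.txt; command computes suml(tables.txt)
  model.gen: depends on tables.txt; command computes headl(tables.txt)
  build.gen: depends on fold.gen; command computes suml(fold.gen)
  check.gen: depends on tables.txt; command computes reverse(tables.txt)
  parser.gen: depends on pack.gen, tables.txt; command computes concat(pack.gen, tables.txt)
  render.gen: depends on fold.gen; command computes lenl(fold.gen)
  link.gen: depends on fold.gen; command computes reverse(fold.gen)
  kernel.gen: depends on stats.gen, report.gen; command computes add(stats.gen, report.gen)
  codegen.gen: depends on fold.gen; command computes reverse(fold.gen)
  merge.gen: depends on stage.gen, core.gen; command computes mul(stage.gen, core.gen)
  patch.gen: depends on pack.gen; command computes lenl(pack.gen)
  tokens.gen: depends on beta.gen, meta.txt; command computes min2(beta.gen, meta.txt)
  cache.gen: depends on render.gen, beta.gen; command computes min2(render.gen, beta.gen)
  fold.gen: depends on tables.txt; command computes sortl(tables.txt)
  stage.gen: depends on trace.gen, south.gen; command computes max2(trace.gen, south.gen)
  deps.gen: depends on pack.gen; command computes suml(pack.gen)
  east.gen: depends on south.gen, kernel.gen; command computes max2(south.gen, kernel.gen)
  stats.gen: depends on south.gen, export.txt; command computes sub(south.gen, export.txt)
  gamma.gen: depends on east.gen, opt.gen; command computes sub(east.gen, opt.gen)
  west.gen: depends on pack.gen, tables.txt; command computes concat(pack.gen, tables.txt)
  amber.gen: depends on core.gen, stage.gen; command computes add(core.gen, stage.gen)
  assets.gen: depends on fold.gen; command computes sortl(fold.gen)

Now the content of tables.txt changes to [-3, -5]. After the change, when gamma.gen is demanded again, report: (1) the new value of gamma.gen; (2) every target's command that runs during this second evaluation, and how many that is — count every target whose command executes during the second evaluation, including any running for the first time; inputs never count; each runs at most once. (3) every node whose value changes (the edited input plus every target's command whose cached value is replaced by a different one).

gamma.gen now evaluates to 8.
Run set: core.gen, east.gen, gamma.gen, kernel.gen, opt.gen, report.gen, schema.gen, south.gen, stage.gen, stats.gen, trace.gen (11 run).
Changed values: core.gen, gamma.gen, opt.gen, report.gen, schema.gen, south.gen, stage.gen, stats.gen, tables.txt, trace.gen.

Initial pass — values computed on the first demand:
  south.gen = suml([-5, 5, -6]) = -6
  core.gen = min2(-6, -4) = -6
  stats.gen = sub(-6, -4) = -2
  opt.gen = max2(-4, -2) = -2
  trace.gen = suml([-5, 5, -6]) = -6
  stage.gen = max2(-6, -6) = -6
  schema.gen = max2(-6, -6) = -6
  report.gen = neg(-6) = 6
  kernel.gen = add(-2, 6) = 4
  east.gen = max2(-6, 4) = 4
  gamma.gen = sub(4, -2) = 6

Second demand — change propagation:
  south.gen: re-runs because tables.txt [-5, 5, -6]->[-3, -5]; new result -8.
  core.gen: re-runs because south.gen -6->-8; new result -8.
  stats.gen: re-runs because south.gen -6->-8; new result -4.
  opt.gen: re-runs because stats.gen -2->-4; new result -4.
  trace.gen: re-runs because tables.txt [-5, 5, -6]->[-3, -5]; new result -8.
  stage.gen: re-runs because trace.gen -6->-8; south.gen -6->-8; new result -8.
  schema.gen: re-runs because core.gen -6->-8; stage.gen -6->-8; new result -8.
  report.gen: re-runs because schema.gen -6->-8; new result 8.
  kernel.gen: re-runs because stats.gen -2->-4; report.gen 6->8; new result 4 (unchanged).
  east.gen: re-runs because south.gen -6->-8; new result 4 (unchanged).
  gamma.gen: re-runs because opt.gen -2->-4; new result 8.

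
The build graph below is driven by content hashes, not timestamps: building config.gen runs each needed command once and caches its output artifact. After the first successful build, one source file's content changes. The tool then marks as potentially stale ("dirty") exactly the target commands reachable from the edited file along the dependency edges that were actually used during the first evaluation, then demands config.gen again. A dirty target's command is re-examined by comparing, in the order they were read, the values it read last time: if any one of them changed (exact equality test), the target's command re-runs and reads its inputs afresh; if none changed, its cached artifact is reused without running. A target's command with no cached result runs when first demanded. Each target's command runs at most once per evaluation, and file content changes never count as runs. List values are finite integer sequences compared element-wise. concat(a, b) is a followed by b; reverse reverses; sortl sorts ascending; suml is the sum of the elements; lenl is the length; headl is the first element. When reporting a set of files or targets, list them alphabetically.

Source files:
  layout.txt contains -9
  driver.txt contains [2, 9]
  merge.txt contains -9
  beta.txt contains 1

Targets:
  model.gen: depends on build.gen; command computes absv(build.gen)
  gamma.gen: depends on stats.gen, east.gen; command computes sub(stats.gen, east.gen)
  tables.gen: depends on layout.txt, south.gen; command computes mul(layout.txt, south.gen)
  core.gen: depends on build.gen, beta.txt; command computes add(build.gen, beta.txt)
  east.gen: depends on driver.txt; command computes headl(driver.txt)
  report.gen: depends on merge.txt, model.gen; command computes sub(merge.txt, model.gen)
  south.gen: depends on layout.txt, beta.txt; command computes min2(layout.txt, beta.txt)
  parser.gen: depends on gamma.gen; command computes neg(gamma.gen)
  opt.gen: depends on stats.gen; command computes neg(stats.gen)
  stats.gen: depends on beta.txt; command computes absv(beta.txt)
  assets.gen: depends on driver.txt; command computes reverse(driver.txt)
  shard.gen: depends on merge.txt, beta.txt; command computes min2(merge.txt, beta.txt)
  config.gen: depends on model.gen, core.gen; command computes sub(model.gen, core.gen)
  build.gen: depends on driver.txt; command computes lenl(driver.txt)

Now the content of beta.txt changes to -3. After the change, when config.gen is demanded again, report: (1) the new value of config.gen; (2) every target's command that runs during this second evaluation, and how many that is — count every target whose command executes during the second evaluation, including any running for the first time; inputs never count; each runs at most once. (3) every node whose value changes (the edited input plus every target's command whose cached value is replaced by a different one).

config.gen now evaluates to 3.
Run set: config.gen, core.gen (2 run).
Changed values: beta.txt, config.gen, core.gen.

Initial pass — values computed on the first demand:
  build.gen = lenl([2, 9]) = 2
  core.gen = add(2, 1) = 3
  model.gen = absv(2) = 2
  config.gen = sub(2, 3) = -1

Second demand — change propagation:
  core.gen: re-runs because beta.txt 1->-3; new result -1.
  config.gen: re-runs because core.gen 3->-1; new result 3.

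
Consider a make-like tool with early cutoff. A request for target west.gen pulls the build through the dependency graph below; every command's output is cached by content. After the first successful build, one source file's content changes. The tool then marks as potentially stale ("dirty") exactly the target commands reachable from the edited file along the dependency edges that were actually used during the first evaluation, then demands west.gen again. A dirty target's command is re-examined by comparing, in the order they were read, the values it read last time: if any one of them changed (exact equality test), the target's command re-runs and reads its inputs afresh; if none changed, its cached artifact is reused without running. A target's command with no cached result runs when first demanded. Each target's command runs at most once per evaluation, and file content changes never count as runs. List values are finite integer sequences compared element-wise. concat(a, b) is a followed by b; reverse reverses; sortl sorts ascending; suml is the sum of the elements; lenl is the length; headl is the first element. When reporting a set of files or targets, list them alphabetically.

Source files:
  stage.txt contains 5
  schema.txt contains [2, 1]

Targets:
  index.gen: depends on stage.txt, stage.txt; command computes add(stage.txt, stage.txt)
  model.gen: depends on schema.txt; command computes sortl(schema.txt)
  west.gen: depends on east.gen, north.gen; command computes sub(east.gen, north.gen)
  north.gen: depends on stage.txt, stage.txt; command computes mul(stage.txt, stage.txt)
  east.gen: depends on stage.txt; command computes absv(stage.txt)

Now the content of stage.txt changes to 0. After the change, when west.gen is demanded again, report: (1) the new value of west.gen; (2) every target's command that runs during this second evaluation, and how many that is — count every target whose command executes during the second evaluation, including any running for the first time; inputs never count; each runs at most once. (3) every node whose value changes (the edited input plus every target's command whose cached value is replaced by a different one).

First demand of the output computes:
  east.gen = absv(5) = 5
  north.gen = mul(5, 5) = 25
  west.gen = sub(5, 25) = -20

After the edit, cleaning proceeds:
  east.gen: a read changed (stage.txt 5->0) — executes, giving 0.
  north.gen: a read changed (stage.txt 5->0; stage.txt 5->0) — executes, giving 0.
  west.gen: a read changed (east.gen 5->0; north.gen 25->0) — executes, giving 0.

Demanding west.gen again yields 0.
3 target commands run: east.gen, north.gen, west.gen.
The nodes whose values change: east.gen, north.gen, stage.txt, west.gen.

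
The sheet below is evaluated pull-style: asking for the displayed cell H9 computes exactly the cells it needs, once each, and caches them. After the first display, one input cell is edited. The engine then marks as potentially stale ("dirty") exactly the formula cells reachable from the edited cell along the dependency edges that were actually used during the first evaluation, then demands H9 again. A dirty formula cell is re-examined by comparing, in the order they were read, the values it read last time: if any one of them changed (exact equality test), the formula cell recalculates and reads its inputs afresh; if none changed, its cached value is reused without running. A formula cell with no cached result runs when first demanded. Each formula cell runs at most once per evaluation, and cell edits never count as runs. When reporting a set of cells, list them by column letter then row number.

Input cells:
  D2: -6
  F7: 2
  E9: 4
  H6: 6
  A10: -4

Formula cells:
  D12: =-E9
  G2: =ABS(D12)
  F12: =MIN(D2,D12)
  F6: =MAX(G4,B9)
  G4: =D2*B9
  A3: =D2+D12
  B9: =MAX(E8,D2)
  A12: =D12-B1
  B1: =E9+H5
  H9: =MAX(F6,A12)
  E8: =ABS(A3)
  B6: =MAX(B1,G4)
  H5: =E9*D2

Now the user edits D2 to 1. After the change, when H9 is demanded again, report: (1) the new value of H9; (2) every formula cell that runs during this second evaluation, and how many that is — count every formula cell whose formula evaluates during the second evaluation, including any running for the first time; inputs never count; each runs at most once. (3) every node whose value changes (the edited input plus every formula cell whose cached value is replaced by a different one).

Demanding H9 again yields 3.
9 formula cells run: A3, A12, B1, B9, E8, F6, G4, H5, H9.
The nodes whose values change: A3, A12, B1, B9, D2, E8, F6, G4, H5, H9.

First demand of the output computes:
  D12 = -(4) = -4
  A3 = -6 + -4 = -10
  E8 = ABS(-10) = 10
  B9 = MAX(10, -6) = 10
  G4 = -6 * 10 = -60
  F6 = MAX(-60, 10) = 10
  H5 = 4 * -6 = -24
  B1 = 4 + -24 = -20
  A12 = -4 - -20 = 16
  H9 = MAX(10, 16) = 16

After the edit, cleaning proceeds:
  A3: a read changed (D2 -6->1) — executes, giving -3.
  E8: a read changed (A3 -10->-3) — executes, giving 3.
  B9: a read changed (E8 10->3; D2 -6->1) — executes, giving 3.
  G4: a read changed (D2 -6->1; B9 10->3) — executes, giving 3.
  F6: a read changed (G4 -60->3; B9 10->3) — executes, giving 3.
  H5: a read changed (D2 -6->1) — executes, giving 4.
  B1: a read changed (H5 -24->4) — executes, giving 8.
  A12: a read changed (B1 -20->8) — executes, giving -12.
  H9: a read changed (F6 10->3; A12 16->-12) — executes, giving 3.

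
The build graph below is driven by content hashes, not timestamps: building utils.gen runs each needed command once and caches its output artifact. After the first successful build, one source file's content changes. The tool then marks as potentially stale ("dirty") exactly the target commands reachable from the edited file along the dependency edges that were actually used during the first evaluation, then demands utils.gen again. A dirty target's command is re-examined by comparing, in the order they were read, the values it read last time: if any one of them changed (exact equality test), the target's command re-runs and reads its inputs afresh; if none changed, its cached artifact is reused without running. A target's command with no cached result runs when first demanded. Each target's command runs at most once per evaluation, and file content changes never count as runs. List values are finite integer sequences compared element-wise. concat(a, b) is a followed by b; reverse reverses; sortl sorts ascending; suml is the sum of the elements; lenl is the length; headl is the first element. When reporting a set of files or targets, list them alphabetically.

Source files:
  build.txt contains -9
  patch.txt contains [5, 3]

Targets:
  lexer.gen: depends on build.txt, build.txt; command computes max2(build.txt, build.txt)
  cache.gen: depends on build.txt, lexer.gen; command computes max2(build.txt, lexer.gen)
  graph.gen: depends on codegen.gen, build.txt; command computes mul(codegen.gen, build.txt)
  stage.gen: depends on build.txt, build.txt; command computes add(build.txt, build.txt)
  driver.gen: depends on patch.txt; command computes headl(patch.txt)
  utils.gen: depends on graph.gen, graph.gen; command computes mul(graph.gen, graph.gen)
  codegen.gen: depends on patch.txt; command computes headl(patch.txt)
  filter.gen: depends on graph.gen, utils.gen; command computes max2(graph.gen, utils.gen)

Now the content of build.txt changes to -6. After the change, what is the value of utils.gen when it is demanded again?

utils.gen now evaluates to 900.

Initial pass — values computed on the first demand:
  codegen.gen = headl([5, 3]) = 5
  graph.gen = mul(5, -9) = -45
  utils.gen = mul(-45, -45) = 2025

Second demand — change propagation:
  graph.gen: re-runs because build.txt -9->-6; new result -30.
  utils.gen: re-runs because graph.gen -45->-30; graph.gen -45->-30; new result 900.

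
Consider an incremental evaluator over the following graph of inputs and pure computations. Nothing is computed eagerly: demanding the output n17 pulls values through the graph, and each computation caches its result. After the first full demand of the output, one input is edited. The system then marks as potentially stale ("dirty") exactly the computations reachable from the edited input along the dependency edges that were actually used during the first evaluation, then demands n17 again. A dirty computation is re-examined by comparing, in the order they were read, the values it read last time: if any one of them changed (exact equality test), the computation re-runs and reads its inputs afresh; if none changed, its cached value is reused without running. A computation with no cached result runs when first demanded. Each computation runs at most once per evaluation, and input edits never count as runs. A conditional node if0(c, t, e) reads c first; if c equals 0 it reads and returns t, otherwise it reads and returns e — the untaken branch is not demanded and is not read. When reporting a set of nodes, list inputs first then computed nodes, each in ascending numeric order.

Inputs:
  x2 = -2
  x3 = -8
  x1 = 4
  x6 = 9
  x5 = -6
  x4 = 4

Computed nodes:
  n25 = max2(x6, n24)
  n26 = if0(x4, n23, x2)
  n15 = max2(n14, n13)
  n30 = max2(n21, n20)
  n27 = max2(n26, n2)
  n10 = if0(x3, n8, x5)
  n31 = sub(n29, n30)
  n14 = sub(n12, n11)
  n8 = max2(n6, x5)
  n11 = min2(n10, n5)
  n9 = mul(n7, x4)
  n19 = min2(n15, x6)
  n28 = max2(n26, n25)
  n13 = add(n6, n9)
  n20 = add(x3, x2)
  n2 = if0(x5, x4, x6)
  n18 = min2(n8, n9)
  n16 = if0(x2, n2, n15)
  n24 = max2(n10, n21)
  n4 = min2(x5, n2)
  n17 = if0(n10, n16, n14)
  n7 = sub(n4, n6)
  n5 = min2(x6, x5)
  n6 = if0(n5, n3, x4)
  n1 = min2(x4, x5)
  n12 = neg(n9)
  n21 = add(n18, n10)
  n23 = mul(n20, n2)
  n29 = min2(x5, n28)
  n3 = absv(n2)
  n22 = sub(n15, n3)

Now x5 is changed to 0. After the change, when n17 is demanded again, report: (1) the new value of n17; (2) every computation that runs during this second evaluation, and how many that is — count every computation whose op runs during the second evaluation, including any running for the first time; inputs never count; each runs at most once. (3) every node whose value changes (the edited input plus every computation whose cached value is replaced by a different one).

n17 now evaluates to 16.
Run set: n2, n3, n4, n5, n6, n7, n9, n10, n11, n12, n13, n14, n15, n16, n17 (15 run).
Changed values: x5, n2, n4, n5, n7, n9, n10, n11, n12, n14, n17.
The important point: the flipped condition pulls in fresh nodes; n3, n13, n15, n16 run for the first time.

Initial pass — values computed on the first demand:
  n2 = if0(x5=-6 -> else branch x6) = 9
  n4 = min2(-6, 9) = -6
  n5 = min2(9, -6) = -6
  n6 = if0(n5=-6 -> else branch x4) = 4
  n7 = sub(-6, 4) = -10
  n9 = mul(-10, 4) = -40
  n10 = if0(x3=-8 -> else branch x5) = -6
  n11 = min2(-6, -6) = -6
  n12 = neg(-40) = 40
  n14 = sub(40, -6) = 46
  n17 = if0(n10=-6 -> else branch n14) = 46

Second demand — change propagation:
  n2: re-runs because x5 -6->0; new result 4.
  n3: newly demanded (no cache) — executes and yields 4.
  n4: re-runs because x5 -6->0; n2 9->4; new result 0.
  n5: re-runs because x5 -6->0; new result 0.
  n6: re-runs because n5 -6->0; new result 4 (unchanged).
  n7: re-runs because n4 -6->0; new result -4.
  n9: re-runs because n7 -10->-4; new result -16.
  n10: re-runs because x5 -6->0; new result 0.
  n11: re-runs because n10 -6->0; n5 -6->0; new result 0.
  n12: re-runs because n9 -40->-16; new result 16.
  n13: newly demanded (no cache) — executes and yields -12.
  n14: re-runs because n12 40->16; n11 -6->0; new result 16.
  n15: newly demanded (no cache) — executes and yields 16.
  n16: newly demanded (no cache) — executes and yields 16.
  n17: re-runs because n10 -6->0; n14 46->16; new result 16.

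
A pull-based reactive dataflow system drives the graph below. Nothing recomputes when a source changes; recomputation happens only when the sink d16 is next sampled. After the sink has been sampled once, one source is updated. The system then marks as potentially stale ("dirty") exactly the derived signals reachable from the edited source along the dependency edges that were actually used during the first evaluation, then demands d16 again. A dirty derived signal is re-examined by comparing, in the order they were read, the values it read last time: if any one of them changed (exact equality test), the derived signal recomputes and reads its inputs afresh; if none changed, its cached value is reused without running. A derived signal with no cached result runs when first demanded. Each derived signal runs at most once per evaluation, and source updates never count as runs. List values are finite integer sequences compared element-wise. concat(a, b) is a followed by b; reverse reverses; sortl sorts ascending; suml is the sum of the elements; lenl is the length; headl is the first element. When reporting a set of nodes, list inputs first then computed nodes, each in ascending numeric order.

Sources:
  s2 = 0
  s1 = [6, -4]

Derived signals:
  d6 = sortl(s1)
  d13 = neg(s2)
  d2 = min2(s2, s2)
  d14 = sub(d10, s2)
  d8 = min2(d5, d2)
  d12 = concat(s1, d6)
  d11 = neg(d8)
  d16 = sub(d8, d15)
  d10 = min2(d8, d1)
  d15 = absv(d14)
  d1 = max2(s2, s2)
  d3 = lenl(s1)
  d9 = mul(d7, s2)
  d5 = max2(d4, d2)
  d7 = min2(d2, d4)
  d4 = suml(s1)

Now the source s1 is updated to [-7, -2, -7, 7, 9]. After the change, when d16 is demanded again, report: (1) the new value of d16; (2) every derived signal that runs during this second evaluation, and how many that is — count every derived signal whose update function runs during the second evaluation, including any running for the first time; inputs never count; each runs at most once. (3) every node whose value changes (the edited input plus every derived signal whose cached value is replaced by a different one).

First evaluation (everything demanded from the output):
  d1 = max2(0, 0) = 0
  d2 = min2(0, 0) = 0
  d4 = suml([6, -4]) = 2
  d5 = max2(2, 0) = 2
  d8 = min2(2, 0) = 0
  d10 = min2(0, 0) = 0
  d14 = sub(0, 0) = 0
  d15 = absv(0) = 0
  d16 = sub(0, 0) = 0

Propagation after the edit:
  d4: runs — s1 [6, -4]->[-7, -2, -7, 7, 9]; result 0.
  d5: runs — d4 2->0; result 0.
  d8: runs — d5 2->0; result 0 (same value as before).
  d10: checked — values it read are unchanged (d8 unchanged, d1 unchanged); reused cached 0 without running.
  d14: checked — values it read are unchanged (d10 unchanged, s2 unchanged); reused cached 0 without running.
  d15: checked — values it read are unchanged (d14 unchanged); reused cached 0 without running.
  d16: checked — values it read are unchanged (d8 unchanged, d15 unchanged); reused cached 0 without running.

Key observation: the change is absorbed at d8 — it re-runs but produces the same value, and the output's value is unchanged.

New value of d16: 0.
Derived signals that run: d4, d5, d8 — 3 in total.
Values that change: s1, d4, d5.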